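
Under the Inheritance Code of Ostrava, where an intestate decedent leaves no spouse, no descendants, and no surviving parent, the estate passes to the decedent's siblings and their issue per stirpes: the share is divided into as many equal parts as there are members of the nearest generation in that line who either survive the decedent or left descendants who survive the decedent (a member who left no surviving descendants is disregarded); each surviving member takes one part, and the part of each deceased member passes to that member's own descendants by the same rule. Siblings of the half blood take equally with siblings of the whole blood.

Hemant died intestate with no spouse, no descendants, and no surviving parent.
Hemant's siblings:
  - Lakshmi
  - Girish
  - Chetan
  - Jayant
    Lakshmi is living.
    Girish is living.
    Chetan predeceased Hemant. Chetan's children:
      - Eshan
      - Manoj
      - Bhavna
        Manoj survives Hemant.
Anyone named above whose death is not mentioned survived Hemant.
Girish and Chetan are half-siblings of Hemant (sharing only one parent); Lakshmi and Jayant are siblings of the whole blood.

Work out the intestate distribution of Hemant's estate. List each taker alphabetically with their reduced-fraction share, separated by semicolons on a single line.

No spouse, descendants, or parent survives, so the estate passes to Hemant's siblings per stirpes.
Half-blood and whole-blood siblings take equally under the stated rule.
The estate is divided into 4 equal shares of 1/4 among Lakshmi, Girish, Chetan, Jayant.
Lakshmi is living and takes 1/4.
Girish is living and takes 1/4.
Chetan predeceased; the 1/4 allotted to Chetan's branch passes to Chetan's issue by representation.
The 1/4 is divided into 3 equal shares of 1/12 among Eshan, Manoj, Bhavna.
Eshan is living and takes 1/12.
Manoj is living and takes 1/12.
Bhavna is living and takes 1/12.
Jayant is living and takes 1/4.

Bhavna 1/12; Eshan 1/12; Girish 1/4; Jayant 1/4; Lakshmi 1/4; Manoj 1/12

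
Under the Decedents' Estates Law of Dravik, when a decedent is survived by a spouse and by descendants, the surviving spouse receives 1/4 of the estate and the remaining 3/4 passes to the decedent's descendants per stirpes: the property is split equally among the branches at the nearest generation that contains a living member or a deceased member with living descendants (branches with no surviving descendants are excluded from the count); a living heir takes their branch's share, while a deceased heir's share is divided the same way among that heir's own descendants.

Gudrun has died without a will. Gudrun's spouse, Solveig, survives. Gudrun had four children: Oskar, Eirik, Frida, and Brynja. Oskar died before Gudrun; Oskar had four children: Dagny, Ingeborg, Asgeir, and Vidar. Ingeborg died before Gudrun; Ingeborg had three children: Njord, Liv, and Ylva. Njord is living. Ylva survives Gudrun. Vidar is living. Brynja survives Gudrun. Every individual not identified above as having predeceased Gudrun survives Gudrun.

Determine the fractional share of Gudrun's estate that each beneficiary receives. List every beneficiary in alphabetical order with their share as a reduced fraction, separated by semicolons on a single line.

Solveig, as surviving spouse, takes 1/4.
The remaining 3/4 passes to Gudrun's descendants per stirpes.
The 3/4 is divided into 4 equal shares of 3/16 among Oskar, Eirik, Frida, Brynja.
Oskar predeceased; the 3/16 allotted to Oskar's branch passes to Oskar's issue by representation.
The 3/16 is divided into 4 equal shares of 3/64 among Dagny, Ingeborg, Asgeir, Vidar.
Dagny is living and takes 3/64.
Ingeborg predeceased; the 3/64 allotted to Ingeborg's branch passes to Ingeborg's issue by representation.
The 3/64 is divided into 3 equal shares of 1/64 among Njord, Liv, Ylva.
Njord is living and takes 1/64.
Liv is living and takes 1/64.
Ylva is living and takes 1/64.
Asgeir is living and takes 3/64.
Vidar is living and takes 3/64.
Eirik is living and takes 3/16.
Frida is living and takes 3/16.
Brynja is living and takes 3/16.

Asgeir 3/64; Brynja 3/16; Dagny 3/64; Eirik 3/16; Frida 3/16; Liv 1/64; Njord 1/64; Solveig 1/4; Vidar 3/64; Ylva 1/64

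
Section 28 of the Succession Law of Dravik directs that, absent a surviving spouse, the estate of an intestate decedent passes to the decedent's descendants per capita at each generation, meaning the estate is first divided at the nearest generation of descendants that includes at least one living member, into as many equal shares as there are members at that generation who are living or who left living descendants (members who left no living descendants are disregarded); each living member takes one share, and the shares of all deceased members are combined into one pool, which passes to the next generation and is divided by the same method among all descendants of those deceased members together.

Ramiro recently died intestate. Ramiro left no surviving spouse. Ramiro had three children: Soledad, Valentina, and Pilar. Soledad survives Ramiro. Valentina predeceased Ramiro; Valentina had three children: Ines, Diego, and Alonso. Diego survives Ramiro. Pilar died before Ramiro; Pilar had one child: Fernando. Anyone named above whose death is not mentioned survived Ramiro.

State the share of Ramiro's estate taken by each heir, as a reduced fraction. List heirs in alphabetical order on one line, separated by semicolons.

There is no surviving spouse, so the entire estate passes to Ramiro's descendants per capita at each generation.
At generation 1 (Soledad, Valentina, Pilar) there are 3 shares of (1)/3 = 1/3 each.
Living: Soledad — each takes 1/3.
Deceased: Valentina and Pilar. Their combined 2/3 is pooled and carried to generation 2.
At generation 2 (Ines, Diego, Alonso, Fernando) there are 4 shares of (2/3)/4 = 1/6 each.
Living: Ines, Diego, Alonso, and Fernando — each takes 1/6.

Alonso 1/6; Diego 1/6; Fernando 1/6; Ines 1/6; Soledad 1/3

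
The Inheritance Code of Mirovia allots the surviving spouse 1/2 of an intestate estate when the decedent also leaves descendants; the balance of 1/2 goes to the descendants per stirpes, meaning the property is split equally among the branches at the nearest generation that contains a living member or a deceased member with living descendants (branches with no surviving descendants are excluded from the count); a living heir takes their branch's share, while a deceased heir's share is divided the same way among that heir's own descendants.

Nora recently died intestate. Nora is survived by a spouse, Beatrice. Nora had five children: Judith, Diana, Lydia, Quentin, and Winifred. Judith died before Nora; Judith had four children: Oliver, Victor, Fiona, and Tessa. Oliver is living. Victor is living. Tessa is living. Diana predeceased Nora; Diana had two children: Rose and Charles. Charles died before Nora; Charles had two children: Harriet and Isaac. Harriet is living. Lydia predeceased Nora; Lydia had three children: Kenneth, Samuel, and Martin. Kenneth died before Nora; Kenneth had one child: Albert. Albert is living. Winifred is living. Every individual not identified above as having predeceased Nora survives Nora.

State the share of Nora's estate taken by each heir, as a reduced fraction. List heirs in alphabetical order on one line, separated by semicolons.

Albert 1/30; Beatrice 1/2; Fiona 1/40; Harriet 1/40; Isaac 1/40; Martin 1/30; Oliver 1/40; Quentin 1/10; Rose 1/20; Samuel 1/30; Tessa 1/40; Victor 1/40; Winifred 1/10

Beatrice, as surviving spouse, takes 1/2.
The remaining 1/2 passes to Nora's descendants per stirpes.
The 1/2 is divided into 5 equal shares of 1/10 among Judith, Diana, Lydia, Quentin, Winifred.
Judith predeceased; the 1/10 allotted to Judith's branch passes to Judith's issue by representation.
The 1/10 is divided into 4 equal shares of 1/40 among Oliver, Victor, Fiona, Tessa.
Oliver is living and takes 1/40.
Victor is living and takes 1/40.
Fiona is living and takes 1/40.
Tessa is living and takes 1/40.
Diana predeceased; the 1/10 allotted to Diana's branch passes to Diana's issue by representation.
The 1/10 is divided into 2 equal shares of 1/20 among Rose, Charles.
Rose is living and takes 1/20.
Charles predeceased; the 1/20 allotted to Charles's branch passes to Charles's issue by representation.
The 1/20 is divided into 2 equal shares of 1/40 among Harriet, Isaac.
Harriet is living and takes 1/40.
Isaac is living and takes 1/40.
Lydia predeceased; the 1/10 allotted to Lydia's branch passes to Lydia's issue by representation.
The 1/10 is divided into 3 equal shares of 1/30 among Kenneth, Samuel, Martin.
Kenneth predeceased; the 1/30 allotted to Kenneth's branch passes to Kenneth's issue by representation.
Albert is the sole taker at this level and receives the full 1/30.
Samuel is living and takes 1/30.
Martin is living and takes 1/30.
Quentin is living and takes 1/10.
Winifred is living and takes 1/10.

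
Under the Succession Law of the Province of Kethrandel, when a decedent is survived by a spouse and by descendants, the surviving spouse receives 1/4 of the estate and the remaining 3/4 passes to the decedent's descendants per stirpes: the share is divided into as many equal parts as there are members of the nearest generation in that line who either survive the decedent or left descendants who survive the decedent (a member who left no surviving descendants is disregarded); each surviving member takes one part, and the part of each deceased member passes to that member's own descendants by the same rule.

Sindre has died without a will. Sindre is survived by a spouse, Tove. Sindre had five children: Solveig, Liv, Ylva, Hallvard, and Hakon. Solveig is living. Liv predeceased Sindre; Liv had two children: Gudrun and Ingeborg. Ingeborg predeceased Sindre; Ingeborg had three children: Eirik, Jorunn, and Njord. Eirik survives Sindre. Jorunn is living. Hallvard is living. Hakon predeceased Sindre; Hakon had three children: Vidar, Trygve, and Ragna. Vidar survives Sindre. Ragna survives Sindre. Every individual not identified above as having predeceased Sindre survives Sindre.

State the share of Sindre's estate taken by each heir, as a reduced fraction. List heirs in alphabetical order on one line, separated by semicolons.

Tove, as surviving spouse, takes 1/4.
The remaining 3/4 passes to Sindre's descendants per stirpes.
The 3/4 is divided into 5 equal shares of 3/20 among Solveig, Liv, Ylva, Hallvard, Hakon.
Solveig is living and takes 3/20.
Liv predeceased; the 3/20 allotted to Liv's branch passes to Liv's issue by representation.
The 3/20 is divided into 2 equal shares of 3/40 among Gudrun, Ingeborg.
Gudrun is living and takes 3/40.
Ingeborg predeceased; the 3/40 allotted to Ingeborg's branch passes to Ingeborg's issue by representation.
The 3/40 is divided into 3 equal shares of 1/40 among Eirik, Jorunn, Njord.
Eirik is living and takes 1/40.
Jorunn is living and takes 1/40.
Njord is living and takes 1/40.
Ylva is living and takes 3/20.
Hallvard is living and takes 3/20.
Hakon predeceased; the 3/20 allotted to Hakon's branch passes to Hakon's issue by representation.
The 3/20 is divided into 3 equal shares of 1/20 among Vidar, Trygve, Ragna.
Vidar is living and takes 1/20.
Trygve is living and takes 1/20.
Ragna is living and takes 1/20.

Eirik 1/40; Gudrun 3/40; Hallvard 3/20; Jorunn 1/40; Njord 1/40; Ragna 1/20; Solveig 3/20; Tove 1/4; Trygve 1/20; Vidar 1/20; Ylva 3/20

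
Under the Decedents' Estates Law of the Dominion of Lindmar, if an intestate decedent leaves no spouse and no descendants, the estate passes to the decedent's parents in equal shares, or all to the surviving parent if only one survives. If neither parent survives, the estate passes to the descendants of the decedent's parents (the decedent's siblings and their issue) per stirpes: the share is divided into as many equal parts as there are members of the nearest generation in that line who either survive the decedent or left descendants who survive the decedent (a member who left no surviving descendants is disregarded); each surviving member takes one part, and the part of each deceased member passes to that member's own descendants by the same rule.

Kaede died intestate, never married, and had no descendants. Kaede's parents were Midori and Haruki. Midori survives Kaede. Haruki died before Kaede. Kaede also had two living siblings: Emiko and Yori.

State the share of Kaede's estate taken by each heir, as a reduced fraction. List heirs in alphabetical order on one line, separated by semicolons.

Only one parent, Midori, survives, so Midori takes the entire estate. The siblings take nothing because a surviving parent has priority.

Midori 1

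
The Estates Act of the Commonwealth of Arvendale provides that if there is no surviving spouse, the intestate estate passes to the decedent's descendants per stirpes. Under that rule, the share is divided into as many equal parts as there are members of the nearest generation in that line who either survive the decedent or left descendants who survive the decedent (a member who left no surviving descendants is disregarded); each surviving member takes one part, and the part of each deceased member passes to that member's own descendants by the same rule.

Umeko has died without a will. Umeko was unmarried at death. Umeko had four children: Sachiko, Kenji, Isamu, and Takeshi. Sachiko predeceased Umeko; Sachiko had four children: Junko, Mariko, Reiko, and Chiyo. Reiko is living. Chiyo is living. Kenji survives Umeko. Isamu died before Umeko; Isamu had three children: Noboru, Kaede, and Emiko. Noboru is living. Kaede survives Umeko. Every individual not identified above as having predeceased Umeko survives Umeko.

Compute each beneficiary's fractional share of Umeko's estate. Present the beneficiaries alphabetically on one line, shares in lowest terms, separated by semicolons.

Chiyo 1/16; Emiko 1/12; Junko 1/16; Kaede 1/12; Kenji 1/4; Mariko 1/16; Noboru 1/12; Reiko 1/16; Takeshi 1/4

There is no surviving spouse, so the entire estate passes to Umeko's descendants per stirpes.
The estate is divided into 4 equal shares of 1/4 among Sachiko, Kenji, Isamu, Takeshi.
Sachiko predeceased; the 1/4 allotted to Sachiko's branch passes to Sachiko's issue by representation.
The 1/4 is divided into 4 equal shares of 1/16 among Junko, Mariko, Reiko, Chiyo.
Junko is living and takes 1/16.
Mariko is living and takes 1/16.
Reiko is living and takes 1/16.
Chiyo is living and takes 1/16.
Kenji is living and takes 1/4.
Isamu predeceased; the 1/4 allotted to Isamu's branch passes to Isamu's issue by representation.
The 1/4 is divided into 3 equal shares of 1/12 among Noboru, Kaede, Emiko.
Noboru is living and takes 1/12.
Kaede is living and takes 1/12.
Emiko is living and takes 1/12.
Takeshi is living and takes 1/4.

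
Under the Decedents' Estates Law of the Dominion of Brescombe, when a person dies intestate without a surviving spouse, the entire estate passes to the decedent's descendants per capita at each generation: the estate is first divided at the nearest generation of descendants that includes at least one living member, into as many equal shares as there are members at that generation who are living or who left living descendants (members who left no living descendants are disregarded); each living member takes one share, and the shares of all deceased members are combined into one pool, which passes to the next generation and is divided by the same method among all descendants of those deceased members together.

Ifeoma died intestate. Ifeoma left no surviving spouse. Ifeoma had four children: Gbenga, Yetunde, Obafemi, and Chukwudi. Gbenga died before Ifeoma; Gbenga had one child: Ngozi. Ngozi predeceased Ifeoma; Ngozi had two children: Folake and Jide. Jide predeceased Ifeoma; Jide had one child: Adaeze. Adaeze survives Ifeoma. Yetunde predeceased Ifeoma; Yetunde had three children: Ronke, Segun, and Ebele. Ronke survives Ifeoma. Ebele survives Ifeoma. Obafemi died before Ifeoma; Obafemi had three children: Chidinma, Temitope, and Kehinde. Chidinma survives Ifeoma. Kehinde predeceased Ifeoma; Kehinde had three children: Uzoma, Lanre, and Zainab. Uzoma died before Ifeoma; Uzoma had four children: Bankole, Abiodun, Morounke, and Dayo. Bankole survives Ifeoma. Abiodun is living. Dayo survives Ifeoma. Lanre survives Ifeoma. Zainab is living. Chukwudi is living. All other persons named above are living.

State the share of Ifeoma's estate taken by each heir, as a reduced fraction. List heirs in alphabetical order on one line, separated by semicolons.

Abiodun 3/175; Adaeze 3/175; Bankole 3/175; Chidinma 3/28; Chukwudi 1/4; Dayo 3/175; Ebele 3/28; Folake 3/70; Lanre 3/70; Morounke 3/175; Ronke 3/28; Segun 3/28; Temitope 3/28; Zainab 3/70

There is no surviving spouse, so the entire estate passes to Ifeoma's descendants per capita at each generation.
At generation 1 (Gbenga, Yetunde, Obafemi, Chukwudi) there are 4 shares of (1)/4 = 1/4 each.
Living: Chukwudi — each takes 1/4.
Deceased: Gbenga, Yetunde, and Obafemi. Their combined 3/4 is pooled and carried to generation 2.
At generation 2 (Ngozi, Ronke, Segun, Ebele, Chidinma, Temitope, Kehinde) there are 7 shares of (3/4)/7 = 3/28 each.
Living: Ronke, Segun, Ebele, Chidinma, and Temitope — each takes 3/28.
Deceased: Ngozi and Kehinde. Their combined 3/14 is pooled and carried to generation 3.
At generation 3 (Folake, Jide, Uzoma, Lanre, Zainab) there are 5 shares of (3/14)/5 = 3/70 each.
Living: Folake, Lanre, and Zainab — each takes 3/70.
Deceased: Jide and Uzoma. Their combined 3/35 is pooled and carried to generation 4.
At generation 4 (Adaeze, Bankole, Abiodun, Morounke, Dayo) there are 5 shares of (3/35)/5 = 3/175 each.
Living: Adaeze, Bankole, Abiodun, Morounke, and Dayo — each takes 3/175.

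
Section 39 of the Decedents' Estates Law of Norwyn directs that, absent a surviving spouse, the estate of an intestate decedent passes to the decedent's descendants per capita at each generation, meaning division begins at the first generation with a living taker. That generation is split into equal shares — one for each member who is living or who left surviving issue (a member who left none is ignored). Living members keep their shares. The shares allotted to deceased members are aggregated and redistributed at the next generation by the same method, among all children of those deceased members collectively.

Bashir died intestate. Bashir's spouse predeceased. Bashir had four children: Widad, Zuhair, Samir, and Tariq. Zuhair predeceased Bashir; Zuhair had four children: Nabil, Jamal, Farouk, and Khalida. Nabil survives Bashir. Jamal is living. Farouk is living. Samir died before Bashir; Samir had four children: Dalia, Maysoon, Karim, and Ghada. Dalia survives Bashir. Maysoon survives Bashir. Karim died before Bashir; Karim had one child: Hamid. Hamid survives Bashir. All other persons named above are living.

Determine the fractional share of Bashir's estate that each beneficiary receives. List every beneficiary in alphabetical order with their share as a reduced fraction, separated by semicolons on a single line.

Dalia 1/16; Farouk 1/16; Ghada 1/16; Hamid 1/16; Jamal 1/16; Khalida 1/16; Maysoon 1/16; Nabil 1/16; Tariq 1/4; Widad 1/4

There is no surviving spouse, so the entire estate passes to Bashir's descendants per capita at each generation.
At generation 1 (Widad, Zuhair, Samir, Tariq) there are 4 shares of (1)/4 = 1/4 each.
Living: Widad and Tariq — each takes 1/4.
Deceased: Zuhair and Samir. Their combined 1/2 is pooled and carried to generation 2.
At generation 2 (Nabil, Jamal, Farouk, Khalida, Dalia, Maysoon, Karim, Ghada) there are 8 shares of (1/2)/8 = 1/16 each.
Living: Nabil, Jamal, Farouk, Khalida, Dalia, Maysoon, and Ghada — each takes 1/16.
Deceased: Karim. That 1/16 share is carried to generation 3.
At generation 3 (Hamid) there are 1 shares of (1/16)/1 = 1/16 each.
Living: Hamid — each takes 1/16.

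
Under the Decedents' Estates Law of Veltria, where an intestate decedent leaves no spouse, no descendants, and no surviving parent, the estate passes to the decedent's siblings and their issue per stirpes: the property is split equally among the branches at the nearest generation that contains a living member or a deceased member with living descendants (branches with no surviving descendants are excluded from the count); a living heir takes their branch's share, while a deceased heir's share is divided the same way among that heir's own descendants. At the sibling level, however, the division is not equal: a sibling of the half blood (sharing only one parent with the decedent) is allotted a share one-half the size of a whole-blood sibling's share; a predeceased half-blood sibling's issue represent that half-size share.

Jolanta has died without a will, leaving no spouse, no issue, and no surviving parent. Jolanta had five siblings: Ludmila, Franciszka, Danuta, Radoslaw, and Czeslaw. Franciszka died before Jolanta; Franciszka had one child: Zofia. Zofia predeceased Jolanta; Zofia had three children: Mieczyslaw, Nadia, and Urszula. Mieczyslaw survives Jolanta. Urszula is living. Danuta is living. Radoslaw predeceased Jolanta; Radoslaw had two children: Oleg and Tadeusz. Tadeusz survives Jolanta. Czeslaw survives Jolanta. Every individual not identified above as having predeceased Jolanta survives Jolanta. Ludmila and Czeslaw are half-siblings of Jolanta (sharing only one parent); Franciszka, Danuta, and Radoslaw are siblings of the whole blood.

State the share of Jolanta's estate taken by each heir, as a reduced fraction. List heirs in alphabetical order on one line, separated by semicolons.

No spouse, descendants, or parent survives, so the estate passes to Jolanta's siblings per stirpes.
Half-blood siblings count for one-half the weight of whole-blood siblings at the initial division.
Dividing 1 in proportion to weights (total weight 4): Ludmila (weight 1/2) → 1/8; Franciszka (weight 1) → 1/4; Danuta (weight 1) → 1/4; Radoslaw (weight 1) → 1/4; Czeslaw (weight 1/2) → 1/8.
Ludmila is living and takes 1/8.
Franciszka predeceased; the 1/4 allotted to Franciszka's branch passes to Franciszka's issue by representation.
Zofia's line is the sole branch at this level, so the full 1/4 passes to Zofia's issue by representation.
The 1/4 is divided into 3 equal shares of 1/12 among Mieczyslaw, Nadia, Urszula.
Mieczyslaw is living and takes 1/12.
Nadia is living and takes 1/12.
Urszula is living and takes 1/12.
Danuta is living and takes 1/4.
Radoslaw predeceased; the 1/4 allotted to Radoslaw's branch passes to Radoslaw's issue by representation.
The 1/4 is divided into 2 equal shares of 1/8 among Oleg, Tadeusz.
Oleg is living and takes 1/8.
Tadeusz is living and takes 1/8.
Czeslaw is living and takes 1/8.

Czeslaw 1/8; Danuta 1/4; Ludmila 1/8; Mieczyslaw 1/12; Nadia 1/12; Oleg 1/8; Tadeusz 1/8; Urszula 1/12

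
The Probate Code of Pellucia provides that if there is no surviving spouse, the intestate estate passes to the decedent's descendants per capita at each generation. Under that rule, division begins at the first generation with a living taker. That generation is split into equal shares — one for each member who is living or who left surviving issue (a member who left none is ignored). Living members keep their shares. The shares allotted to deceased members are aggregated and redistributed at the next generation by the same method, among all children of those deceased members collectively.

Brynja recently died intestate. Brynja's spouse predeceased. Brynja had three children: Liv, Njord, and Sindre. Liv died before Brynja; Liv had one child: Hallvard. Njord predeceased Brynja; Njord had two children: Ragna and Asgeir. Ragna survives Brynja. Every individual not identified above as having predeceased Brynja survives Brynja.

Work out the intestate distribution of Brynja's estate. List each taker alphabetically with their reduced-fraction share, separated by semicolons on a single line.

There is no surviving spouse, so the entire estate passes to Brynja's descendants per capita at each generation.
At generation 1 (Liv, Njord, Sindre) there are 3 shares of (1)/3 = 1/3 each.
Living: Sindre — each takes 1/3.
Deceased: Liv and Njord. Their combined 2/3 is pooled and carried to generation 2.
At generation 2 (Hallvard, Ragna, Asgeir) there are 3 shares of (2/3)/3 = 2/9 each.
Living: Hallvard, Ragna, and Asgeir — each takes 2/9.

Asgeir 2/9; Hallvard 2/9; Ragna 2/9; Sindre 1/3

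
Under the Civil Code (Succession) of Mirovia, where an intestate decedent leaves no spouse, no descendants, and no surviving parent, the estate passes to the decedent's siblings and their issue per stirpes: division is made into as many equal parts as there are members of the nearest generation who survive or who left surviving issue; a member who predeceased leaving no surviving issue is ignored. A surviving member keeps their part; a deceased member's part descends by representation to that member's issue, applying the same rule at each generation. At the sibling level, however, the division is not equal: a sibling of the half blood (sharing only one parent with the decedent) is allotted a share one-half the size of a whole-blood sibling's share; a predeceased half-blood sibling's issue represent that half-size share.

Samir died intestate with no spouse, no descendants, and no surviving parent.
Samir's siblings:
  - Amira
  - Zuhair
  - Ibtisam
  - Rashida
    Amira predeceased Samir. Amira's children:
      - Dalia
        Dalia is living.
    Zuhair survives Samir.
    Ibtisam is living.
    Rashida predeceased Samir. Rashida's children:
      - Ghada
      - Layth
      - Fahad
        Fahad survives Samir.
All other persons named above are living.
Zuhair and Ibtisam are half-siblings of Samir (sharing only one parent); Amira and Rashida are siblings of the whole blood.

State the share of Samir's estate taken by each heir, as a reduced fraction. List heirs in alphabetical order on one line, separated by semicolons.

No spouse, descendants, or parent survives, so the estate passes to Samir's siblings per stirpes.
Half-blood siblings count for one-half the weight of whole-blood siblings at the initial division.
Dividing 1 in proportion to weights (total weight 3): Amira (weight 1) → 1/3; Zuhair (weight 1/2) → 1/6; Ibtisam (weight 1/2) → 1/6; Rashida (weight 1) → 1/3.
Amira predeceased; the 1/3 allotted to Amira's branch passes to Amira's issue by representation.
Dalia is the sole taker at this level and receives the full 1/3.
Zuhair is living and takes 1/6.
Ibtisam is living and takes 1/6.
Rashida predeceased; the 1/3 allotted to Rashida's branch passes to Rashida's issue by representation.
The 1/3 is divided into 3 equal shares of 1/9 among Ghada, Layth, Fahad.
Ghada is living and takes 1/9.
Layth is living and takes 1/9.
Fahad is living and takes 1/9.

Dalia 1/3; Fahad 1/9; Ghada 1/9; Ibtisam 1/6; Layth 1/9; Zuhair 1/6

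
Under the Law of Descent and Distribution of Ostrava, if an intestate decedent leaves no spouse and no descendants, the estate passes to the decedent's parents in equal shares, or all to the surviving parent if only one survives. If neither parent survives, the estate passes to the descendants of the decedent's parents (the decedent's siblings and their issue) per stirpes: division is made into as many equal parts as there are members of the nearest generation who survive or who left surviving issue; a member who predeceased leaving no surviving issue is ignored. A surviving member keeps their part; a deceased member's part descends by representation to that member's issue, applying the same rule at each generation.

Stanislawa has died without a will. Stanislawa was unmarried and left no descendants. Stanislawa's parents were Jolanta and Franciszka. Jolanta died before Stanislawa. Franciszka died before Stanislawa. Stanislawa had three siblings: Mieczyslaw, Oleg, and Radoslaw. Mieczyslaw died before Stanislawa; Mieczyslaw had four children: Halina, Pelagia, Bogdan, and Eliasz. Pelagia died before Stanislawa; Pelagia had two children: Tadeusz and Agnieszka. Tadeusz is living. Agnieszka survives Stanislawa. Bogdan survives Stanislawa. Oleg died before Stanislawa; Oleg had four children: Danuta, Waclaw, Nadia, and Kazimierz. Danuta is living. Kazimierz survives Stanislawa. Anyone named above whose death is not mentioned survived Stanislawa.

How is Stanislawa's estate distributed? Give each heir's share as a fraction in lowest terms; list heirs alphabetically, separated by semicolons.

Neither parent survives and there are no descendants, so the estate passes to Stanislawa's siblings and their issue per stirpes.
The estate is divided into 3 equal shares of 1/3 among Mieczyslaw, Oleg, Radoslaw.
Mieczyslaw predeceased; the 1/3 allotted to Mieczyslaw's branch passes to Mieczyslaw's issue by representation.
The 1/3 is divided into 4 equal shares of 1/12 among Halina, Pelagia, Bogdan, Eliasz.
Halina is living and takes 1/12.
Pelagia predeceased; the 1/12 allotted to Pelagia's branch passes to Pelagia's issue by representation.
The 1/12 is divided into 2 equal shares of 1/24 among Tadeusz, Agnieszka.
Tadeusz is living and takes 1/24.
Agnieszka is living and takes 1/24.
Bogdan is living and takes 1/12.
Eliasz is living and takes 1/12.
Oleg predeceased; the 1/3 allotted to Oleg's branch passes to Oleg's issue by representation.
The 1/3 is divided into 4 equal shares of 1/12 among Danuta, Waclaw, Nadia, Kazimierz.
Danuta is living and takes 1/12.
Waclaw is living and takes 1/12.
Nadia is living and takes 1/12.
Kazimierz is living and takes 1/12.
Radoslaw is living and takes 1/3.

Agnieszka 1/24; Bogdan 1/12; Danuta 1/12; Eliasz 1/12; Halina 1/12; Kazimierz 1/12; Nadia 1/12; Radoslaw 1/3; Tadeusz 1/24; Waclaw 1/12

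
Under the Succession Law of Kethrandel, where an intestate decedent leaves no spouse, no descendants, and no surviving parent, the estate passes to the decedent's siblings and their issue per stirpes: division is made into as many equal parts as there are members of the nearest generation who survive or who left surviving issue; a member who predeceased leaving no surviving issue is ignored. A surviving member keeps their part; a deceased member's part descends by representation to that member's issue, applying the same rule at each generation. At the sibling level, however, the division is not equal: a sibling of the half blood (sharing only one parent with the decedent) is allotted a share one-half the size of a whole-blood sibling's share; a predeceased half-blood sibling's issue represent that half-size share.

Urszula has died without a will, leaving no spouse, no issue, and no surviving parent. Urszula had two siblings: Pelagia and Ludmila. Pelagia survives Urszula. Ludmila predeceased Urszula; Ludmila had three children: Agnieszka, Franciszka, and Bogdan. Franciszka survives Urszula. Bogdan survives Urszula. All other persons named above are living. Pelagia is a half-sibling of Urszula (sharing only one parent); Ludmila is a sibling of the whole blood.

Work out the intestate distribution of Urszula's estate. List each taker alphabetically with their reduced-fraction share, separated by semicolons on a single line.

No spouse, descendants, or parent survives, so the estate passes to Urszula's siblings per stirpes.
Half-blood siblings count for one-half the weight of whole-blood siblings at the initial division.
Dividing 1 in proportion to weights (total weight 3/2): Pelagia (weight 1/2) → 1/3; Ludmila (weight 1) → 2/3.
Pelagia is living and takes 1/3.
Ludmila predeceased; the 2/3 allotted to Ludmila's branch passes to Ludmila's issue by representation.
The 2/3 is divided into 3 equal shares of 2/9 among Agnieszka, Franciszka, Bogdan.
Agnieszka is living and takes 2/9.
Franciszka is living and takes 2/9.
Bogdan is living and takes 2/9.

Agnieszka 2/9; Bogdan 2/9; Franciszka 2/9; Pelagia 1/3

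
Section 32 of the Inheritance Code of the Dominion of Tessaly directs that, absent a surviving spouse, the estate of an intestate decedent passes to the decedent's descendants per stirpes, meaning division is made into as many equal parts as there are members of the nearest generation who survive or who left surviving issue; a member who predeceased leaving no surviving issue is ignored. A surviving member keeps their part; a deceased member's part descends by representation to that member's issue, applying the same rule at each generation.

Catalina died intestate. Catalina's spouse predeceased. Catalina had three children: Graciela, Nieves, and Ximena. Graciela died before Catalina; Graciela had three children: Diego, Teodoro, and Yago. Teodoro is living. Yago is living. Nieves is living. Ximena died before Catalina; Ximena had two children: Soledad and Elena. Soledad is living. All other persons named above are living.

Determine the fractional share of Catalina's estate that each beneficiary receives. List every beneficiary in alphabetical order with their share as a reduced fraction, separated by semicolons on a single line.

There is no surviving spouse, so the entire estate passes to Catalina's descendants per stirpes.
The estate is divided into 3 equal shares of 1/3 among Graciela, Nieves, Ximena.
Graciela predeceased; the 1/3 allotted to Graciela's branch passes to Graciela's issue by representation.
The 1/3 is divided into 3 equal shares of 1/9 among Diego, Teodoro, Yago.
Diego is living and takes 1/9.
Teodoro is living and takes 1/9.
Yago is living and takes 1/9.
Nieves is living and takes 1/3.
Ximena predeceased; the 1/3 allotted to Ximena's branch passes to Ximena's issue by representation.
The 1/3 is divided into 2 equal shares of 1/6 among Soledad, Elena.
Soledad is living and takes 1/6.
Elena is living and takes 1/6.

Diego 1/9; Elena 1/6; Nieves 1/3; Soledad 1/6; Teodoro 1/9; Yago 1/9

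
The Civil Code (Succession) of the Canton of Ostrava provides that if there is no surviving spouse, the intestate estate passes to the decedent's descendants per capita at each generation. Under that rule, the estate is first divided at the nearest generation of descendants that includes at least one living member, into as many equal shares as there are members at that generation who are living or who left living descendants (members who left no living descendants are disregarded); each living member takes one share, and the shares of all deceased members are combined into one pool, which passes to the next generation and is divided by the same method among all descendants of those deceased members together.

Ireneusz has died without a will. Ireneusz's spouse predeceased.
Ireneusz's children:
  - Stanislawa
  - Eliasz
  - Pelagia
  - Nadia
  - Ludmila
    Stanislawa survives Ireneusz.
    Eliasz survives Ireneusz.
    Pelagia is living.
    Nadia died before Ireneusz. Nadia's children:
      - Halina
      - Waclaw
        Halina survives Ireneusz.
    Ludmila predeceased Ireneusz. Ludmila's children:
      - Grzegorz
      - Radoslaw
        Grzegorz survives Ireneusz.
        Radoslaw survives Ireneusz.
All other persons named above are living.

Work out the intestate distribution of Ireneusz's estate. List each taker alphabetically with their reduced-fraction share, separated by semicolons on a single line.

There is no surviving spouse, so the entire estate passes to Ireneusz's descendants per capita at each generation.
At generation 1 (Stanislawa, Eliasz, Pelagia, Nadia, Ludmila) there are 5 shares of (1)/5 = 1/5 each.
Living: Stanislawa, Eliasz, and Pelagia — each takes 1/5.
Deceased: Nadia and Ludmila. Their combined 2/5 is pooled and carried to generation 2.
At generation 2 (Halina, Waclaw, Grzegorz, Radoslaw) there are 4 shares of (2/5)/4 = 1/10 each.
Living: Halina, Waclaw, Grzegorz, and Radoslaw — each takes 1/10.

Eliasz 1/5; Grzegorz 1/10; Halina 1/10; Pelagia 1/5; Radoslaw 1/10; Stanislawa 1/5; Waclaw 1/10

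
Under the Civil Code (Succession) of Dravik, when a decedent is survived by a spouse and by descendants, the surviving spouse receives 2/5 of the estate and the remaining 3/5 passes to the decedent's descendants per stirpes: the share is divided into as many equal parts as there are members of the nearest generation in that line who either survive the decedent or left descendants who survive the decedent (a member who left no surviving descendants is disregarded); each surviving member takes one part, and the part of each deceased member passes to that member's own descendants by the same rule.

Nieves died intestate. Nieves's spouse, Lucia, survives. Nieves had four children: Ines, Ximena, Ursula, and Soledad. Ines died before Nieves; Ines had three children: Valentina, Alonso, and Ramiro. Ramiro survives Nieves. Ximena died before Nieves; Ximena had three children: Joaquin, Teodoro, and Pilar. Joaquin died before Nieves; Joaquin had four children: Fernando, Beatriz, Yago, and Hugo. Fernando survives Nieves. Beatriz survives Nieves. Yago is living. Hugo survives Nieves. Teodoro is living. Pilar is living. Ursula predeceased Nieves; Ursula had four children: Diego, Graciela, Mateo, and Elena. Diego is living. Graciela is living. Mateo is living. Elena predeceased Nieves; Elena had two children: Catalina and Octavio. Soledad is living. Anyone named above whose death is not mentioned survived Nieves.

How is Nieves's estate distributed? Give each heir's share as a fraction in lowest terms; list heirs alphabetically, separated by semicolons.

Alonso 1/20; Beatriz 1/80; Catalina 3/160; Diego 3/80; Fernando 1/80; Graciela 3/80; Hugo 1/80; Lucia 2/5; Mateo 3/80; Octavio 3/160; Pilar 1/20; Ramiro 1/20; Soledad 3/20; Teodoro 1/20; Valentina 1/20; Yago 1/80

Lucia, as surviving spouse, takes 2/5.
The remaining 3/5 passes to Nieves's descendants per stirpes.
The 3/5 is divided into 4 equal shares of 3/20 among Ines, Ximena, Ursula, Soledad.
Ines predeceased; the 3/20 allotted to Ines's branch passes to Ines's issue by representation.
The 3/20 is divided into 3 equal shares of 1/20 among Valentina, Alonso, Ramiro.
Valentina is living and takes 1/20.
Alonso is living and takes 1/20.
Ramiro is living and takes 1/20.
Ximena predeceased; the 3/20 allotted to Ximena's branch passes to Ximena's issue by representation.
The 3/20 is divided into 3 equal shares of 1/20 among Joaquin, Teodoro, Pilar.
Joaquin predeceased; the 1/20 allotted to Joaquin's branch passes to Joaquin's issue by representation.
The 1/20 is divided into 4 equal shares of 1/80 among Fernando, Beatriz, Yago, Hugo.
Fernando is living and takes 1/80.
Beatriz is living and takes 1/80.
Yago is living and takes 1/80.
Hugo is living and takes 1/80.
Teodoro is living and takes 1/20.
Pilar is living and takes 1/20.
Ursula predeceased; the 3/20 allotted to Ursula's branch passes to Ursula's issue by representation.
The 3/20 is divided into 4 equal shares of 3/80 among Diego, Graciela, Mateo, Elena.
Diego is living and takes 3/80.
Graciela is living and takes 3/80.
Mateo is living and takes 3/80.
Elena predeceased; the 3/80 allotted to Elena's branch passes to Elena's issue by representation.
The 3/80 is divided into 2 equal shares of 3/160 among Catalina, Octavio.
Catalina is living and takes 3/160.
Octavio is living and takes 3/160.
Soledad is living and takes 3/20.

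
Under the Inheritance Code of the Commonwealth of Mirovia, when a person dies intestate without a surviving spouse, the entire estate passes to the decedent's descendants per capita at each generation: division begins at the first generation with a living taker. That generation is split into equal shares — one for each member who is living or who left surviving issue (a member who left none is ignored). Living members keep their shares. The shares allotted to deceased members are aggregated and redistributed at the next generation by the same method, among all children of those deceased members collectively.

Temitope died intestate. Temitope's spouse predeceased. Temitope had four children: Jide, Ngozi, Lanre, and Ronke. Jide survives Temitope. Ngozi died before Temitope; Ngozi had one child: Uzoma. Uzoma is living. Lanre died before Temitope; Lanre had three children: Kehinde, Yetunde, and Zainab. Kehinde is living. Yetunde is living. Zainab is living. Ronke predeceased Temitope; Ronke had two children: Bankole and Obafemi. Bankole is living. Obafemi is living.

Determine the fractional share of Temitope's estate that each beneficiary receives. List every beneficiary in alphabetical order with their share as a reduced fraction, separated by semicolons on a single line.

Bankole 1/8; Jide 1/4; Kehinde 1/8; Obafemi 1/8; Uzoma 1/8; Yetunde 1/8; Zainab 1/8

There is no surviving spouse, so the entire estate passes to Temitope's descendants per capita at each generation.
At generation 1 (Jide, Ngozi, Lanre, Ronke) there are 4 shares of (1)/4 = 1/4 each.
Living: Jide — each takes 1/4.
Deceased: Ngozi, Lanre, and Ronke. Their combined 3/4 is pooled and carried to generation 2.
At generation 2 (Uzoma, Kehinde, Yetunde, Zainab, Bankole, Obafemi) there are 6 shares of (3/4)/6 = 1/8 each.
Living: Uzoma, Kehinde, Yetunde, Zainab, Bankole, and Obafemi — each takes 1/8.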